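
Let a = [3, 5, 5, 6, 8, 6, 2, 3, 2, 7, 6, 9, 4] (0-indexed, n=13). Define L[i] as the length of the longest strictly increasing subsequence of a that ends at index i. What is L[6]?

   i    0    1    2    3    4    5    6    7    8    9   10   11   12
a[i]    3    5    5    6    8    6    2    3    2    7    6    9    4
L[i]    1    2    2    3    4    3    1    2    1    4    3    5    3

1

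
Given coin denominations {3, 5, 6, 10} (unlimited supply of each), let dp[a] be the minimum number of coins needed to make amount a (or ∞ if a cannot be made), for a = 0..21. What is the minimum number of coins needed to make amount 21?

3

 a  0  1  2  3  4  5  6  7  8  9 10 11 12 13 14 15 16 17 18 19 20 21
dp  0  -  -  1  -  1  1  -  2  2  1  2  2  2  3  2  2  3  3  3  2  3
(- denotes ∞ / unreachable)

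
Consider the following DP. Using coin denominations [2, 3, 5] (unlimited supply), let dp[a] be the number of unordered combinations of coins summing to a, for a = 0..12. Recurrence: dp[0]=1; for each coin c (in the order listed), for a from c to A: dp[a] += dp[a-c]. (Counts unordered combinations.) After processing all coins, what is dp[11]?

after  coin     0     1     2     3     4     5     6     7     8     9    10    11    12
          2     1     0     1     0     1     0     1     0     1     0     1     0     1
          3     1     0     1     1     1     1     2     1     2     2     2     2     3
          5     1     0     1     1     1     2     2     2     3     3     4     4     5

4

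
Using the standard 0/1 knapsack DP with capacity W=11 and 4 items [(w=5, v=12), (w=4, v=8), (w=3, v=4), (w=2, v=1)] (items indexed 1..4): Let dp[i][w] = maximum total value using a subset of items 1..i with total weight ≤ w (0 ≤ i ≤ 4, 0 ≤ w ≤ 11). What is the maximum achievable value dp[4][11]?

21

i\w   0   1   2   3   4   5   6   7   8   9  10  11
  0   0   0   0   0   0   0   0   0   0   0   0   0
  1   0   0   0   0   0  12  12  12  12  12  12  12
  2   0   0   0   0   8  12  12  12  12  20  20  20
  3   0   0   0   4   8  12  12  12  16  20  20  20
  4   0   0   1   4   8  12  12  13  16  20  20  21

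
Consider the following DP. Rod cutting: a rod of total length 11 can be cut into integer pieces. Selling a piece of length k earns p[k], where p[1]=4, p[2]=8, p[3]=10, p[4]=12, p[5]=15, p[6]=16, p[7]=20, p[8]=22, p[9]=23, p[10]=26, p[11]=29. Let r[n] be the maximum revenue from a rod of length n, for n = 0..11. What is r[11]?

   n    0    1    2    3    4    5    6    7    8    9   10   11
r[n]    0    4    8   12   16   20   24   28   32   36   40   44

44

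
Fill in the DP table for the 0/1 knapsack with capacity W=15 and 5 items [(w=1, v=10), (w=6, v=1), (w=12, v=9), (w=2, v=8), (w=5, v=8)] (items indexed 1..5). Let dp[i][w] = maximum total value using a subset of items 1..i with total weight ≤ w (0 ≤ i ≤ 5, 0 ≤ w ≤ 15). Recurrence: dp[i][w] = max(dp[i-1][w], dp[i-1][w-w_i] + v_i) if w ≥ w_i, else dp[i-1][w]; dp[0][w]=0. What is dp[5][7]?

i\w   0   1   2   3   4   5   6   7   8   9  10  11  12  13  14  15
  0   0   0   0   0   0   0   0   0   0   0   0   0   0   0   0   0
  1   0  10  10  10  10  10  10  10  10  10  10  10  10  10  10  10
  2   0  10  10  10  10  10  10  11  11  11  11  11  11  11  11  11
  3   0  10  10  10  10  10  10  11  11  11  11  11  11  19  19  19
  4   0  10  10  18  18  18  18  18  18  19  19  19  19  19  19  27
  5   0  10  10  18  18  18  18  18  26  26  26  26  26  26  27  27

18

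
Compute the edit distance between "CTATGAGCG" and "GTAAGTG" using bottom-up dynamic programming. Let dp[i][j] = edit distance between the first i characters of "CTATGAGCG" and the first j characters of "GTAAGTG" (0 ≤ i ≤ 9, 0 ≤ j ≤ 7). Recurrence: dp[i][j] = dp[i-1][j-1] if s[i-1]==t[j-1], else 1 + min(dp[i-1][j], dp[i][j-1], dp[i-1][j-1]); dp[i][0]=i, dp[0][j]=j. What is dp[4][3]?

2

   ''  G  T  A  A  G  T  G
''  0  1  2  3  4  5  6  7
 C  1  1  2  3  4  5  6  7
 T  2  2  1  2  3  4  5  6
 A  3  3  2  1  2  3  4  5
 T  4  4  3  2  2  3  3  4
 G  5  4  4  3  3  2  3  3
 A  6  5  5  4  3  3  3  4
 G  7  6  6  5  4  3  4  3
 C  8  7  7  6  5  4  4  4
 G  9  8  8  7  6  5  5  4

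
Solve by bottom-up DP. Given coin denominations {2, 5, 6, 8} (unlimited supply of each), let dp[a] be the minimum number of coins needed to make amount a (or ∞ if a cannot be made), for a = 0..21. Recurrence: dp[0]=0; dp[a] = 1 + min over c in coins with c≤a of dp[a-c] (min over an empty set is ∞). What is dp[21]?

3

 a  0  1  2  3  4  5  6  7  8  9 10 11 12 13 14 15 16 17 18 19 20 21
dp  0  -  1  -  2  1  1  2  1  3  2  2  2  2  2  3  2  3  3  3  3  3
(- denotes ∞ / unreachable)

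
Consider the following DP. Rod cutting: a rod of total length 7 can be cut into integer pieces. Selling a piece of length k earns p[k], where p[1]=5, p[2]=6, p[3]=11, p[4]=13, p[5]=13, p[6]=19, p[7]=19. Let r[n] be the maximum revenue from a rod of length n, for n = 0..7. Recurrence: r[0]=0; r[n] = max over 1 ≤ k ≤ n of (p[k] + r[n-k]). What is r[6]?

   n    0    1    2    3    4    5    6    7
r[n]    0    5   10   15   20   25   30   35

30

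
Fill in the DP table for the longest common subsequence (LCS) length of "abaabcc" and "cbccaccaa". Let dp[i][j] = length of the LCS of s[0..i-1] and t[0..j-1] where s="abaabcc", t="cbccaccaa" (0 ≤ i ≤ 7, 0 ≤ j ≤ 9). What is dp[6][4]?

   ''  c  b  c  c  a  c  c  a  a
''  0  0  0  0  0  0  0  0  0  0
 a  0  0  0  0  0  1  1  1  1  1
 b  0  0  1  1  1  1  1  1  1  1
 a  0  0  1  1  1  2  2  2  2  2
 a  0  0  1  1  1  2  2  2  3  3
 b  0  0  1  1  1  2  2  2  3  3
 c  0  1  1  2  2  2  3  3  3  3
 c  0  1  1  2  3  3  3  4  4  4

2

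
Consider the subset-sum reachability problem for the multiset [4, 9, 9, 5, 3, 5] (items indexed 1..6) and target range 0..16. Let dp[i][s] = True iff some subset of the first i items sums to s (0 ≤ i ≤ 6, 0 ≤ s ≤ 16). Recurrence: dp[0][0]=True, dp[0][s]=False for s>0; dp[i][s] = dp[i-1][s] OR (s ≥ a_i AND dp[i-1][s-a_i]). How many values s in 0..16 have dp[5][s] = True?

11

i\s   0   1   2   3   4   5   6   7   8   9  10  11  12  13  14  15  16
  0   T   F   F   F   F   F   F   F   F   F   F   F   F   F   F   F   F
  1   T   F   F   F   T   F   F   F   F   F   F   F   F   F   F   F   F
  2   T   F   F   F   T   F   F   F   F   T   F   F   F   T   F   F   F
  3   T   F   F   F   T   F   F   F   F   T   F   F   F   T   F   F   F
  4   T   F   F   F   T   T   F   F   F   T   F   F   F   T   T   F   F
  5   T   F   F   T   T   T   F   T   T   T   F   F   T   T   T   F   T
  6   T   F   F   T   T   T   F   T   T   T   T   F   T   T   T   F   T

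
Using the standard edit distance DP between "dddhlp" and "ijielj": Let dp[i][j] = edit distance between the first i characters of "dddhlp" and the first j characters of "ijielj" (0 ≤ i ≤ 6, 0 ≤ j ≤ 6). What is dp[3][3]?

   ''  i  j  i  e  l  j
''  0  1  2  3  4  5  6
 d  1  1  2  3  4  5  6
 d  2  2  2  3  4  5  6
 d  3  3  3  3  4  5  6
 h  4  4  4  4  4  5  6
 l  5  5  5  5  5  4  5
 p  6  6  6  6  6  5  5

3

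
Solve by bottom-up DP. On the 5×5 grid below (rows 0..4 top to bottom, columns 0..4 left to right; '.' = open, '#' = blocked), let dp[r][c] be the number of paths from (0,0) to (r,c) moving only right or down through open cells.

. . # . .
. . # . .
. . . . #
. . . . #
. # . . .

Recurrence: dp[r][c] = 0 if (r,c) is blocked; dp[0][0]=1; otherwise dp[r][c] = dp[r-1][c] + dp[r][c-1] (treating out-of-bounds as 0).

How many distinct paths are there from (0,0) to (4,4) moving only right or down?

17

r\c   0   1   2   3   4
  0   1   1   0   0   0
  1   1   2   0   0   0
  2   1   3   3   3   0
  3   1   4   7  10   0
  4   1   0   7  17  17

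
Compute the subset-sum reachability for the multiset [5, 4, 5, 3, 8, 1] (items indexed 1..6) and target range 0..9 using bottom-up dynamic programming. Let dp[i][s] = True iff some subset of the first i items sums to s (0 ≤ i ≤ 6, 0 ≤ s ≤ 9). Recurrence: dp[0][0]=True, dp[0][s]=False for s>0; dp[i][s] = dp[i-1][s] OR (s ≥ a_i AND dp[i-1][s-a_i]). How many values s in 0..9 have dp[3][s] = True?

4

i\s   0   1   2   3   4   5   6   7   8   9
  0   T   F   F   F   F   F   F   F   F   F
  1   T   F   F   F   F   T   F   F   F   F
  2   T   F   F   F   T   T   F   F   F   T
  3   T   F   F   F   T   T   F   F   F   T
  4   T   F   F   T   T   T   F   T   T   T
  5   T   F   F   T   T   T   F   T   T   T
  6   T   T   F   T   T   T   T   T   T   T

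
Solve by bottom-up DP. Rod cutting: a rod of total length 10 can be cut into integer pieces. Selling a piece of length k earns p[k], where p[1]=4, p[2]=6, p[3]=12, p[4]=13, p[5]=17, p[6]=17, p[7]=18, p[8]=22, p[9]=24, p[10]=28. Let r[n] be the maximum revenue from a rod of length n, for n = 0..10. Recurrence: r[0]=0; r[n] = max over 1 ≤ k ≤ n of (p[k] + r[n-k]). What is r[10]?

   n    0    1    2    3    4    5    6    7    8    9   10
r[n]    0    4    8   12   16   20   24   28   32   36   40

40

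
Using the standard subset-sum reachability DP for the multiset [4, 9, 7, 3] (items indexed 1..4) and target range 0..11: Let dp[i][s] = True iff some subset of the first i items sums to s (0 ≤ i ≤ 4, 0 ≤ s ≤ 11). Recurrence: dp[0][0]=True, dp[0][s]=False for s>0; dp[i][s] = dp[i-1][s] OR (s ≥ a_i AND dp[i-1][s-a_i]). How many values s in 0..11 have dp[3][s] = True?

5

i\s   0   1   2   3   4   5   6   7   8   9  10  11
  0   T   F   F   F   F   F   F   F   F   F   F   F
  1   T   F   F   F   T   F   F   F   F   F   F   F
  2   T   F   F   F   T   F   F   F   F   T   F   F
  3   T   F   F   F   T   F   F   T   F   T   F   T
  4   T   F   F   T   T   F   F   T   F   T   T   T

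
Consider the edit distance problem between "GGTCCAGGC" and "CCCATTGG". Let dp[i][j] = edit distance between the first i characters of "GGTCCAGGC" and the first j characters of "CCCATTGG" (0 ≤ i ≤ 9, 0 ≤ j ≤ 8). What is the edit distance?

   ''  C  C  C  A  T  T  G  G
''  0  1  2  3  4  5  6  7  8
 G  1  1  2  3  4  5  6  6  7
 G  2  2  2  3  4  5  6  6  6
 T  3  3  3  3  4  4  5  6  7
 C  4  3  3  3  4  5  5  6  7
 C  5  4  3  3  4  5  6  6  7
 A  6  5  4  4  3  4  5  6  7
 G  7  6  5  5  4  4  5  5  6
 G  8  7  6  6  5  5  5  5  5
 C  9  8  7  6  6  6  6  6  6

6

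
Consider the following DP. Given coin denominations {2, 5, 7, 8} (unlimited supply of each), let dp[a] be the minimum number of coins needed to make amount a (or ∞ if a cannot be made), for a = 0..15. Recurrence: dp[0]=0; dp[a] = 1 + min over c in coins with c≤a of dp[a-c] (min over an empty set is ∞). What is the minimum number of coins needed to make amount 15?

 a  0  1  2  3  4  5  6  7  8  9 10 11 12 13 14 15
dp  0  -  1  -  2  1  3  1  1  2  2  3  2  2  2  2
(- denotes ∞ / unreachable)

2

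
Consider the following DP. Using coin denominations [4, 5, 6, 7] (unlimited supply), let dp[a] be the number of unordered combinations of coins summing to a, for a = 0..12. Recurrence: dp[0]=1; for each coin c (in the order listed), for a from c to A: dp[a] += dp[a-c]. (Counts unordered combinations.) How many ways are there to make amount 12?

after  coin     0     1     2     3     4     5     6     7     8     9    10    11    12
          4     1     0     0     0     1     0     0     0     1     0     0     0     1
          5     1     0     0     0     1     1     0     0     1     1     1     0     1
          6     1     0     0     0     1     1     1     0     1     1     2     1     2
          7     1     0     0     0     1     1     1     1     1     1     2     2     3

3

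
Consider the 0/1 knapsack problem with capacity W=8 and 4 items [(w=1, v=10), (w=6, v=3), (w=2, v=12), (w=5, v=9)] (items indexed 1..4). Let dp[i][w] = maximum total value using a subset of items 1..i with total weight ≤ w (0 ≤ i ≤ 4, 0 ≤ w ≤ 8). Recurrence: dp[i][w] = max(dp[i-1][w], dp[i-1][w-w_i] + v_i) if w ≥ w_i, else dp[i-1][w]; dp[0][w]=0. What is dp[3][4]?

22

i\w   0   1   2   3   4   5   6   7   8
  0   0   0   0   0   0   0   0   0   0
  1   0  10  10  10  10  10  10  10  10
  2   0  10  10  10  10  10  10  13  13
  3   0  10  12  22  22  22  22  22  22
  4   0  10  12  22  22  22  22  22  31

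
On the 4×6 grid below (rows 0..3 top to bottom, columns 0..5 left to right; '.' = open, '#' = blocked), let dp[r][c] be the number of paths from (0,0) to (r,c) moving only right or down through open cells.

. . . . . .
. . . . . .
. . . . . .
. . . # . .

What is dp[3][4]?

15

r\c   0   1   2   3   4   5
  0   1   1   1   1   1   1
  1   1   2   3   4   5   6
  2   1   3   6  10  15  21
  3   1   4  10   0  15  36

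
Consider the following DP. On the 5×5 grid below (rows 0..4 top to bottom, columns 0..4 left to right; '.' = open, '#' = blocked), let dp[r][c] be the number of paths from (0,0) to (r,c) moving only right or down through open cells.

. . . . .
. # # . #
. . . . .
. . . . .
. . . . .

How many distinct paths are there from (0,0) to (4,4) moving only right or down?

r\c   0   1   2   3   4
  0   1   1   1   1   1
  1   1   0   0   1   0
  2   1   1   1   2   2
  3   1   2   3   5   7
  4   1   3   6  11  18

18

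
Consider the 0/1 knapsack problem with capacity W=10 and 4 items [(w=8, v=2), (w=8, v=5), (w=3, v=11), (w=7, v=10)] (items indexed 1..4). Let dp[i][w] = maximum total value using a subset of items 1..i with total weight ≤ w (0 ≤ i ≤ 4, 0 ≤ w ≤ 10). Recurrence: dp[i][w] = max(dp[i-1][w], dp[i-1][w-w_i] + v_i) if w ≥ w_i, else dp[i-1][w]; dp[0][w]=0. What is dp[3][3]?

11

i\w   0   1   2   3   4   5   6   7   8   9  10
  0   0   0   0   0   0   0   0   0   0   0   0
  1   0   0   0   0   0   0   0   0   2   2   2
  2   0   0   0   0   0   0   0   0   5   5   5
  3   0   0   0  11  11  11  11  11  11  11  11
  4   0   0   0  11  11  11  11  11  11  11  21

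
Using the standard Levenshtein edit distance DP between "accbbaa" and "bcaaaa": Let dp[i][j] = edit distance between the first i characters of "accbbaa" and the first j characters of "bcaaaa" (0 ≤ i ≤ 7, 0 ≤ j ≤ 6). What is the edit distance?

   ''  b  c  a  a  a  a
''  0  1  2  3  4  5  6
 a  1  1  2  2  3  4  5
 c  2  2  1  2  3  4  5
 c  3  3  2  2  3  4  5
 b  4  3  3  3  3  4  5
 b  5  4  4  4  4  4  5
 a  6  5  5  4  4  4  4
 a  7  6  6  5  4  4  4

4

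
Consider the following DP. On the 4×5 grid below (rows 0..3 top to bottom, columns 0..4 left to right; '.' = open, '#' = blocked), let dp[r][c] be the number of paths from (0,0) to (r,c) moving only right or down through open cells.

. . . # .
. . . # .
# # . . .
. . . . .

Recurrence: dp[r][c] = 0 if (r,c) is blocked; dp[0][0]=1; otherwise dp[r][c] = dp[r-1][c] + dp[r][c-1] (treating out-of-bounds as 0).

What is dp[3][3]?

6

r\c   0   1   2   3   4
  0   1   1   1   0   0
  1   1   2   3   0   0
  2   0   0   3   3   3
  3   0   0   3   6   9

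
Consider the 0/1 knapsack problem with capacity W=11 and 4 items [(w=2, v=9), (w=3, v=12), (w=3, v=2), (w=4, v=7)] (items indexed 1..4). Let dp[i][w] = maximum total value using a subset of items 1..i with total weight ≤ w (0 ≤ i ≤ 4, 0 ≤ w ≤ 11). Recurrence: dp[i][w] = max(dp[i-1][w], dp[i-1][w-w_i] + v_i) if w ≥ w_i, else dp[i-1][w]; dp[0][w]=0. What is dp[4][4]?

i\w   0   1   2   3   4   5   6   7   8   9  10  11
  0   0   0   0   0   0   0   0   0   0   0   0   0
  1   0   0   9   9   9   9   9   9   9   9   9   9
  2   0   0   9  12  12  21  21  21  21  21  21  21
  3   0   0   9  12  12  21  21  21  23  23  23  23
  4   0   0   9  12  12  21  21  21  23  28  28  28

12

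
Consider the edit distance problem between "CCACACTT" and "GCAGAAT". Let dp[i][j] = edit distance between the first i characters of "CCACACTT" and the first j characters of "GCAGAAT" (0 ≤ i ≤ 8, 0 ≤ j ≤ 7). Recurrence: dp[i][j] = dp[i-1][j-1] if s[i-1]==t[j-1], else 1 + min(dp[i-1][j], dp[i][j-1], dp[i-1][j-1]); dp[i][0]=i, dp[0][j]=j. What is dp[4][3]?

   ''  G  C  A  G  A  A  T
''  0  1  2  3  4  5  6  7
 C  1  1  1  2  3  4  5  6
 C  2  2  1  2  3  4  5  6
 A  3  3  2  1  2  3  4  5
 C  4  4  3  2  2  3  4  5
 A  5  5  4  3  3  2  3  4
 C  6  6  5  4  4  3  3  4
 T  7  7  6  5  5  4  4  3
 T  8  8  7  6  6  5  5  4

2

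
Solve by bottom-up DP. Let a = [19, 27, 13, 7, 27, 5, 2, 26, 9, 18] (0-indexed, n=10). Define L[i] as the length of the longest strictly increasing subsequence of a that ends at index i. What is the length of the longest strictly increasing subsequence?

   i    0    1    2    3    4    5    6    7    8    9
a[i]   19   27   13    7   27    5    2   26    9   18
L[i]    1    2    1    1    2    1    1    2    2    3

3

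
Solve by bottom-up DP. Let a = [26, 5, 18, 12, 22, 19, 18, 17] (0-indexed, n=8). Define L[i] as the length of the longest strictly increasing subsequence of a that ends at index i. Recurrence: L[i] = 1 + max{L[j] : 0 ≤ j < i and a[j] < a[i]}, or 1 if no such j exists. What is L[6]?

   i    0    1    2    3    4    5    6    7
a[i]   26    5   18   12   22   19   18   17
L[i]    1    1    2    2    3    3    3    3

3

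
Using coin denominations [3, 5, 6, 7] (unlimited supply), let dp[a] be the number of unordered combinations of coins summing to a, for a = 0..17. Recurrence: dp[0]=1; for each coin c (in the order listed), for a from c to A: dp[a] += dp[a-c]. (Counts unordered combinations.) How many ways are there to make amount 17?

after  coin     0     1     2     3     4     5     6     7     8     9    10    11    12    13    14    15    16    17
          3     1     0     0     1     0     0     1     0     0     1     0     0     1     0     0     1     0     0
          5     1     0     0     1     0     1     1     0     1     1     1     1     1     1     1     2     1     1
          6     1     0     0     1     0     1     2     0     1     2     1     2     3     1     2     4     2     3
          7     1     0     0     1     0     1     2     1     1     2     2     2     4     3     3     5     4     5

5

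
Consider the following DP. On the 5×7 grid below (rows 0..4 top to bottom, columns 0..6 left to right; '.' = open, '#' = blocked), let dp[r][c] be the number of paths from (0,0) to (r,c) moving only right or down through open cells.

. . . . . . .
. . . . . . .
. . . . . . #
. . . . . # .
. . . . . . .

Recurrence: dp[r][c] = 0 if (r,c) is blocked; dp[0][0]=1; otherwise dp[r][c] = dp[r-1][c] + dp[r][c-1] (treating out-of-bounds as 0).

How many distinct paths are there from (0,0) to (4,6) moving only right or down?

70

r\c   0   1   2   3   4   5   6
  0   1   1   1   1   1   1   1
  1   1   2   3   4   5   6   7
  2   1   3   6  10  15  21   0
  3   1   4  10  20  35   0   0
  4   1   5  15  35  70  70  70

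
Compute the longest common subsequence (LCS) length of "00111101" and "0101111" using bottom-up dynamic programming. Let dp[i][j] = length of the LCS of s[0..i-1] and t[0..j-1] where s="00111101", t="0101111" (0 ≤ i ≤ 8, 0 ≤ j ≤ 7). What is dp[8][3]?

3

   ''  0  1  0  1  1  1  1
''  0  0  0  0  0  0  0  0
 0  0  1  1  1  1  1  1  1
 0  0  1  1  2  2  2  2  2
 1  0  1  2  2  3  3  3  3
 1  0  1  2  2  3  4  4  4
 1  0  1  2  2  3  4  5  5
 1  0  1  2  2  3  4  5  6
 0  0  1  2  3  3  4  5  6
 1  0  1  2  3  4  4  5  6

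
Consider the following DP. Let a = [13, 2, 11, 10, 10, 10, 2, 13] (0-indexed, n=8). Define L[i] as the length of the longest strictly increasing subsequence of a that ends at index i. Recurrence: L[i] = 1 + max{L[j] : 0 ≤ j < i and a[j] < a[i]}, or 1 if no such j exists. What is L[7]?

3

   i    0    1    2    3    4    5    6    7
a[i]   13    2   11   10   10   10    2   13
L[i]    1    1    2    2    2    2    1    3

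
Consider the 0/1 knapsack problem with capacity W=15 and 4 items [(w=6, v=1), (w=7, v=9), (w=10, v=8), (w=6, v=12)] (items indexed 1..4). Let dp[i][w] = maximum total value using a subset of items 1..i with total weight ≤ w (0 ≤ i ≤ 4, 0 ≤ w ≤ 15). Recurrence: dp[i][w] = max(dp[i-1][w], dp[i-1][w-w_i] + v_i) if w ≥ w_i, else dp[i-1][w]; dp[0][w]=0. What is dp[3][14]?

i\w   0   1   2   3   4   5   6   7   8   9  10  11  12  13  14  15
  0   0   0   0   0   0   0   0   0   0   0   0   0   0   0   0   0
  1   0   0   0   0   0   0   1   1   1   1   1   1   1   1   1   1
  2   0   0   0   0   0   0   1   9   9   9   9   9   9  10  10  10
  3   0   0   0   0   0   0   1   9   9   9   9   9   9  10  10  10
  4   0   0   0   0   0   0  12  12  12  12  12  12  13  21  21  21

10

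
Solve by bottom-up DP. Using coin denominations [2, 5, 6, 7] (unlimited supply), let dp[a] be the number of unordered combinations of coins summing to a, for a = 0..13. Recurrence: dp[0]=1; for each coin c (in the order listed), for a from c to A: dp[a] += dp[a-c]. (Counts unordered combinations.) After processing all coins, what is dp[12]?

5

after  coin     0     1     2     3     4     5     6     7     8     9    10    11    12    13
          2     1     0     1     0     1     0     1     0     1     0     1     0     1     0
          5     1     0     1     0     1     1     1     1     1     1     2     1     2     1
          6     1     0     1     0     1     1     2     1     2     1     3     2     4     2
          7     1     0     1     0     1     1     2     2     2     2     3     3     5     4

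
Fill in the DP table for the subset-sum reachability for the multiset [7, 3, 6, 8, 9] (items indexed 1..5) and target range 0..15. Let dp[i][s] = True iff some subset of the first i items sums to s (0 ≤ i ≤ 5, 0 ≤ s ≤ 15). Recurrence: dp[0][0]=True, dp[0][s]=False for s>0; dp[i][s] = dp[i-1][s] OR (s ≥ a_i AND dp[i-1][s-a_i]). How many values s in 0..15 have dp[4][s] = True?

i\s   0   1   2   3   4   5   6   7   8   9  10  11  12  13  14  15
  0   T   F   F   F   F   F   F   F   F   F   F   F   F   F   F   F
  1   T   F   F   F   F   F   F   T   F   F   F   F   F   F   F   F
  2   T   F   F   T   F   F   F   T   F   F   T   F   F   F   F   F
  3   T   F   F   T   F   F   T   T   F   T   T   F   F   T   F   F
  4   T   F   F   T   F   F   T   T   T   T   T   T   F   T   T   T
  5   T   F   F   T   F   F   T   T   T   T   T   T   T   T   T   T

11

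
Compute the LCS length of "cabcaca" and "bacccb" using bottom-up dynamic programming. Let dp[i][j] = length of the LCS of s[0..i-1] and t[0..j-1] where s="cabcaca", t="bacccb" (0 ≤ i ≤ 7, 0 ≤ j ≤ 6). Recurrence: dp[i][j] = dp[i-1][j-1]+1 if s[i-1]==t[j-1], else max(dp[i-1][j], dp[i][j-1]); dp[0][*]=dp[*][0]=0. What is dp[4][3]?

2

   ''  b  a  c  c  c  b
''  0  0  0  0  0  0  0
 c  0  0  0  1  1  1  1
 a  0  0  1  1  1  1  1
 b  0  1  1  1  1  1  2
 c  0  1  1  2  2  2  2
 a  0  1  2  2  2  2  2
 c  0  1  2  3  3  3  3
 a  0  1  2  3  3  3  3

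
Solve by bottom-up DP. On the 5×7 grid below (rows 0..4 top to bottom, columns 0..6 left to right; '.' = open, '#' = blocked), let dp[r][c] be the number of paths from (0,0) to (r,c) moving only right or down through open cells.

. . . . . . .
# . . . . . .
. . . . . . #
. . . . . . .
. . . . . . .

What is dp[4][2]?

r\c   0   1   2   3   4   5   6
  0   1   1   1   1   1   1   1
  1   0   1   2   3   4   5   6
  2   0   1   3   6  10  15   0
  3   0   1   4  10  20  35  35
  4   0   1   5  15  35  70 105

5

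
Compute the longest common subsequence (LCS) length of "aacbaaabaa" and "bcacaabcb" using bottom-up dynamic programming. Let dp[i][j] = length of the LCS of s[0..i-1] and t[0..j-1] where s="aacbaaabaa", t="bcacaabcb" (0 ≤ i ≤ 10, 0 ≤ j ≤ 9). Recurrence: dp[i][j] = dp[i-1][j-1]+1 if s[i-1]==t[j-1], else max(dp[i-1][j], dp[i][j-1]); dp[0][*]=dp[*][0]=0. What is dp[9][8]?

   ''  b  c  a  c  a  a  b  c  b
''  0  0  0  0  0  0  0  0  0  0
 a  0  0  0  1  1  1  1  1  1  1
 a  0  0  0  1  1  2  2  2  2  2
 c  0  0  1  1  2  2  2  2  3  3
 b  0  1  1  1  2  2  2  3  3  4
 a  0  1  1  2  2  3  3  3  3  4
 a  0  1  1  2  2  3  4  4  4  4
 a  0  1  1  2  2  3  4  4  4  4
 b  0  1  1  2  2  3  4  5  5  5
 a  0  1  1  2  2  3  4  5  5  5
 a  0  1  1  2  2  3  4  5  5  5

5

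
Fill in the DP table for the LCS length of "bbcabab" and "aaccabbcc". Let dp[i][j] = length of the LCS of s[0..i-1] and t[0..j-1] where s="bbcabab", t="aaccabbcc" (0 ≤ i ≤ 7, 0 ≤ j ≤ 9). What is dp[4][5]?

   ''  a  a  c  c  a  b  b  c  c
''  0  0  0  0  0  0  0  0  0  0
 b  0  0  0  0  0  0  1  1  1  1
 b  0  0  0  0  0  0  1  2  2  2
 c  0  0  0  1  1  1  1  2  3  3
 a  0  1  1  1  1  2  2  2  3  3
 b  0  1  1  1  1  2  3  3  3  3
 a  0  1  2  2  2  2  3  3  3  3
 b  0  1  2  2  2  2  3  4  4  4

2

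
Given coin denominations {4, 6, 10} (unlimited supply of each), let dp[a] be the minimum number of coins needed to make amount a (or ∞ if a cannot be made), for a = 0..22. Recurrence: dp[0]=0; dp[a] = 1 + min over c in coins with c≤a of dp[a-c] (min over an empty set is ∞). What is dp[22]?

 a  0  1  2  3  4  5  6  7  8  9 10 11 12 13 14 15 16 17 18 19 20 21 22
dp  0  -  -  -  1  -  1  -  2  -  1  -  2  -  2  -  2  -  3  -  2  -  3
(- denotes ∞ / unreachable)

3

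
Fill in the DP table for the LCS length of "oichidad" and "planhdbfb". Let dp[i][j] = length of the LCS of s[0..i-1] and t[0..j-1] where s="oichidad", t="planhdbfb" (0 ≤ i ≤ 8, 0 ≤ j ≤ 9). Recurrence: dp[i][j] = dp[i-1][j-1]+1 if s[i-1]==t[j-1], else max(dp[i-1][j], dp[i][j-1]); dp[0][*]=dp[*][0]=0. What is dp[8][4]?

1

   ''  p  l  a  n  h  d  b  f  b
''  0  0  0  0  0  0  0  0  0  0
 o  0  0  0  0  0  0  0  0  0  0
 i  0  0  0  0  0  0  0  0  0  0
 c  0  0  0  0  0  0  0  0  0  0
 h  0  0  0  0  0  1  1  1  1  1
 i  0  0  0  0  0  1  1  1  1  1
 d  0  0  0  0  0  1  2  2  2  2
 a  0  0  0  1  1  1  2  2  2  2
 d  0  0  0  1  1  1  2  2  2  2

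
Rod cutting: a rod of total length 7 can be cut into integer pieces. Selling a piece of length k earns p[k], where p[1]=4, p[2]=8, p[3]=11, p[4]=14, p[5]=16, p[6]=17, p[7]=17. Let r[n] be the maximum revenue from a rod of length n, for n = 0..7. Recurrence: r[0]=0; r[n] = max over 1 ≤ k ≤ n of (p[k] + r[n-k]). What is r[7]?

   n    0    1    2    3    4    5    6    7
r[n]    0    4    8   12   16   20   24   28

28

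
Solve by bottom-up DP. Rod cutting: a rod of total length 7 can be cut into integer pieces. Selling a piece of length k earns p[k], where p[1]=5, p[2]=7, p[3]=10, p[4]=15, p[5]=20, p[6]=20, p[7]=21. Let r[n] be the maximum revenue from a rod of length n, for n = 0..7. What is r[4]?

   n    0    1    2    3    4    5    6    7
r[n]    0    5   10   15   20   25   30   35

20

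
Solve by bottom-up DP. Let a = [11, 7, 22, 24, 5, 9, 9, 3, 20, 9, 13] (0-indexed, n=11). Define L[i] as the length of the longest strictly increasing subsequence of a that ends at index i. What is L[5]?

   i    0    1    2    3    4    5    6    7    8    9   10
a[i]   11    7   22   24    5    9    9    3   20    9   13
L[i]    1    1    2    3    1    2    2    1    3    2    3

2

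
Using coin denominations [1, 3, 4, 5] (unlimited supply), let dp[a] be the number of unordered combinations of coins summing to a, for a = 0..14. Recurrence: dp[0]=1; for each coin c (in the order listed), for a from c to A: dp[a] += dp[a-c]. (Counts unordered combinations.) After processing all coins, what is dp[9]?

10

after  coin     0     1     2     3     4     5     6     7     8     9    10    11    12    13    14
          1     1     1     1     1     1     1     1     1     1     1     1     1     1     1     1
          3     1     1     1     2     2     2     3     3     3     4     4     4     5     5     5
          4     1     1     1     2     3     3     4     5     6     7     8     9    11    12    13
          5     1     1     1     2     3     4     5     6     8    10    12    14    17    20    23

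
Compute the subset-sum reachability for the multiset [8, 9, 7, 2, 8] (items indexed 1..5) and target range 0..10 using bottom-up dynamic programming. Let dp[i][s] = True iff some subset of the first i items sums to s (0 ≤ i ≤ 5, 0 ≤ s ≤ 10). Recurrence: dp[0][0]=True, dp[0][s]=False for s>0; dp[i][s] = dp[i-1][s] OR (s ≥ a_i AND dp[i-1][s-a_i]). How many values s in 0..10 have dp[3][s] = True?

4

i\s   0   1   2   3   4   5   6   7   8   9  10
  0   T   F   F   F   F   F   F   F   F   F   F
  1   T   F   F   F   F   F   F   F   T   F   F
  2   T   F   F   F   F   F   F   F   T   T   F
  3   T   F   F   F   F   F   F   T   T   T   F
  4   T   F   T   F   F   F   F   T   T   T   T
  5   T   F   T   F   F   F   F   T   T   T   T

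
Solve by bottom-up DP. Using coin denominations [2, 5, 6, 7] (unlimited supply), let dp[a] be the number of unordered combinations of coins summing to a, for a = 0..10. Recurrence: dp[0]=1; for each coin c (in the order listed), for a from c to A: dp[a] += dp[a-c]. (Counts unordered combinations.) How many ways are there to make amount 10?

after  coin     0     1     2     3     4     5     6     7     8     9    10
          2     1     0     1     0     1     0     1     0     1     0     1
          5     1     0     1     0     1     1     1     1     1     1     2
          6     1     0     1     0     1     1     2     1     2     1     3
          7     1     0     1     0     1     1     2     2     2     2     3

3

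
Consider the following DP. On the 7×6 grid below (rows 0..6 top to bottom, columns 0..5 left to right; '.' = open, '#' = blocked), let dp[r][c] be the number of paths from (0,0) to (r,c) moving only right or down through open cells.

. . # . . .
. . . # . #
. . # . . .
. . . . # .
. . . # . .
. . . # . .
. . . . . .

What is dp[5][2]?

r\c   0   1   2   3   4   5
  0   1   1   0   0   0   0
  1   1   2   2   0   0   0
  2   1   3   0   0   0   0
  3   1   4   4   4   0   0
  4   1   5   9   0   0   0
  5   1   6  15   0   0   0
  6   1   7  22  22  22  22

15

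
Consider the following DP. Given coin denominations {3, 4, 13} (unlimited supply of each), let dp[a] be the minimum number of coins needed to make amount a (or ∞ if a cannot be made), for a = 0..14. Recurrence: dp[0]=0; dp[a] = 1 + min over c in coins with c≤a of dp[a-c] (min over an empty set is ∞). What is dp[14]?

 a  0  1  2  3  4  5  6  7  8  9 10 11 12 13 14
dp  0  -  -  1  1  -  2  2  2  3  3  3  3  1  4
(- denotes ∞ / unreachable)

4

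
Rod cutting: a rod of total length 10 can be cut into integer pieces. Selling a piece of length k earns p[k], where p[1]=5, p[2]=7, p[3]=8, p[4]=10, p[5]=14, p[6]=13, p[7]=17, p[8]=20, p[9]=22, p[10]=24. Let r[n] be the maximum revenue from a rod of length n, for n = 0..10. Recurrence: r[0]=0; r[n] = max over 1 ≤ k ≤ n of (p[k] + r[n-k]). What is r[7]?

   n    0    1    2    3    4    5    6    7    8    9   10
r[n]    0    5   10   15   20   25   30   35   40   45   50

35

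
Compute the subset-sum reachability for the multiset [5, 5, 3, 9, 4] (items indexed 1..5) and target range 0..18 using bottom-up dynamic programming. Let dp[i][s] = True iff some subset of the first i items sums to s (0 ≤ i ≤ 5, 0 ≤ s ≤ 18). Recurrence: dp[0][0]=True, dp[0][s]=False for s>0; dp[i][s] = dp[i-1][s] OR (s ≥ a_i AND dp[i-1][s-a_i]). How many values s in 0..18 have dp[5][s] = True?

14

i\s   0   1   2   3   4   5   6   7   8   9  10  11  12  13  14  15  16  17  18
  0   T   F   F   F   F   F   F   F   F   F   F   F   F   F   F   F   F   F   F
  1   T   F   F   F   F   T   F   F   F   F   F   F   F   F   F   F   F   F   F
  2   T   F   F   F   F   T   F   F   F   F   T   F   F   F   F   F   F   F   F
  3   T   F   F   T   F   T   F   F   T   F   T   F   F   T   F   F   F   F   F
  4   T   F   F   T   F   T   F   F   T   T   T   F   T   T   T   F   F   T   F
  5   T   F   F   T   T   T   F   T   T   T   T   F   T   T   T   F   T   T   T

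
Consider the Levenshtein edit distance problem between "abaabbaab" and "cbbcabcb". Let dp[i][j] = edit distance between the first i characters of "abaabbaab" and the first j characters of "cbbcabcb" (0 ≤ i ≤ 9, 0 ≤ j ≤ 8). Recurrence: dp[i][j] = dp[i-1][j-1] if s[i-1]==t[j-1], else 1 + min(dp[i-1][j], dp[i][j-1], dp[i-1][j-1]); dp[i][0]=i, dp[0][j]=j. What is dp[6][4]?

   ''  c  b  b  c  a  b  c  b
''  0  1  2  3  4  5  6  7  8
 a  1  1  2  3  4  4  5  6  7
 b  2  2  1  2  3  4  4  5  6
 a  3  3  2  2  3  3  4  5  6
 a  4  4  3  3  3  3  4  5  6
 b  5  5  4  3  4  4  3  4  5
 b  6  6  5  4  4  5  4  4  4
 a  7  7  6  5  5  4  5  5  5
 a  8  8  7  6  6  5  5  6  6
 b  9  9  8  7  7  6  5  6  6

4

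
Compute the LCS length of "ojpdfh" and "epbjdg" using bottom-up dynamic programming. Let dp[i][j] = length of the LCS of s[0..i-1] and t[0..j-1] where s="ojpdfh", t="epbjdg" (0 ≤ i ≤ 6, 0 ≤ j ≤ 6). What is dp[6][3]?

   ''  e  p  b  j  d  g
''  0  0  0  0  0  0  0
 o  0  0  0  0  0  0  0
 j  0  0  0  0  1  1  1
 p  0  0  1  1  1  1  1
 d  0  0  1  1  1  2  2
 f  0  0  1  1  1  2  2
 h  0  0  1  1  1  2  2

1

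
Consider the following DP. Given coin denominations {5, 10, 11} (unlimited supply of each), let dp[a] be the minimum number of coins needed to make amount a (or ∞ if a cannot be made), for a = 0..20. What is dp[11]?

1

 a  0  1  2  3  4  5  6  7  8  9 10 11 12 13 14 15 16 17 18 19 20
dp  0  -  -  -  -  1  -  -  -  -  1  1  -  -  -  2  2  -  -  -  2
(- denotes ∞ / unreachable)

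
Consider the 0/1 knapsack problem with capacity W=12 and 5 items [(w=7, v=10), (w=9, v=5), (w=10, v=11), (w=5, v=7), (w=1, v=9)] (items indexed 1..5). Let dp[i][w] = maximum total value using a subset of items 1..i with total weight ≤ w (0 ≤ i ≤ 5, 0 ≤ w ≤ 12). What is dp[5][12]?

i\w   0   1   2   3   4   5   6   7   8   9  10  11  12
  0   0   0   0   0   0   0   0   0   0   0   0   0   0
  1   0   0   0   0   0   0   0  10  10  10  10  10  10
  2   0   0   0   0   0   0   0  10  10  10  10  10  10
  3   0   0   0   0   0   0   0  10  10  10  11  11  11
  4   0   0   0   0   0   7   7  10  10  10  11  11  17
  5   0   9   9   9   9   9  16  16  19  19  19  20  20

20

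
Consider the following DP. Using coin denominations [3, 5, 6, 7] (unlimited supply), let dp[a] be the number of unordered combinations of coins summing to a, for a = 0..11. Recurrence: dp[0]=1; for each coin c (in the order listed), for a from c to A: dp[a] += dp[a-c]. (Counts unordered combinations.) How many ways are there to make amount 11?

2

after  coin     0     1     2     3     4     5     6     7     8     9    10    11
          3     1     0     0     1     0     0     1     0     0     1     0     0
          5     1     0     0     1     0     1     1     0     1     1     1     1
          6     1     0     0     1     0     1     2     0     1     2     1     2
          7     1     0     0     1     0     1     2     1     1     2     2     2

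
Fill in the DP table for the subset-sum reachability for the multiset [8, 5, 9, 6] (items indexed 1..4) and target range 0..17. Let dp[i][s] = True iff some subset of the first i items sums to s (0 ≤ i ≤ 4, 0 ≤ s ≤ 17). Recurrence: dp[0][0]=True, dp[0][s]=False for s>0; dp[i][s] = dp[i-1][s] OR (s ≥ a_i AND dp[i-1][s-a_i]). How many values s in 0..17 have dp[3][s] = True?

i\s   0   1   2   3   4   5   6   7   8   9  10  11  12  13  14  15  16  17
  0   T   F   F   F   F   F   F   F   F   F   F   F   F   F   F   F   F   F
  1   T   F   F   F   F   F   F   F   T   F   F   F   F   F   F   F   F   F
  2   T   F   F   F   F   T   F   F   T   F   F   F   F   T   F   F   F   F
  3   T   F   F   F   F   T   F   F   T   T   F   F   F   T   T   F   F   T
  4   T   F   F   F   F   T   T   F   T   T   F   T   F   T   T   T   F   T

7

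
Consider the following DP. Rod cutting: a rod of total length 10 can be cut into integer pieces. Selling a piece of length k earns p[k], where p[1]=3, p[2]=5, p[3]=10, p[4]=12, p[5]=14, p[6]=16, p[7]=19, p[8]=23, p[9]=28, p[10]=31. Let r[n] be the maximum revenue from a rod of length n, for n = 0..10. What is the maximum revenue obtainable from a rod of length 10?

33

   n    0    1    2    3    4    5    6    7    8    9   10
r[n]    0    3    6   10   13   16   20   23   26   30   33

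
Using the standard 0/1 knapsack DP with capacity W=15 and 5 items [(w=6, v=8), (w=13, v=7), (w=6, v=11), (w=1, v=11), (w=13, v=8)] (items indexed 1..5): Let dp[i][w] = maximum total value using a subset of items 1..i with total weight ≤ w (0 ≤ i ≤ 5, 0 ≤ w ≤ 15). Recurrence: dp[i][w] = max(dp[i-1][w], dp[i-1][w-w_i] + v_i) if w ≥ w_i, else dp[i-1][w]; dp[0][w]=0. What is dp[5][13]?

i\w   0   1   2   3   4   5   6   7   8   9  10  11  12  13  14  15
  0   0   0   0   0   0   0   0   0   0   0   0   0   0   0   0   0
  1   0   0   0   0   0   0   8   8   8   8   8   8   8   8   8   8
  2   0   0   0   0   0   0   8   8   8   8   8   8   8   8   8   8
  3   0   0   0   0   0   0  11  11  11  11  11  11  19  19  19  19
  4   0  11  11  11  11  11  11  22  22  22  22  22  22  30  30  30
  5   0  11  11  11  11  11  11  22  22  22  22  22  22  30  30  30

30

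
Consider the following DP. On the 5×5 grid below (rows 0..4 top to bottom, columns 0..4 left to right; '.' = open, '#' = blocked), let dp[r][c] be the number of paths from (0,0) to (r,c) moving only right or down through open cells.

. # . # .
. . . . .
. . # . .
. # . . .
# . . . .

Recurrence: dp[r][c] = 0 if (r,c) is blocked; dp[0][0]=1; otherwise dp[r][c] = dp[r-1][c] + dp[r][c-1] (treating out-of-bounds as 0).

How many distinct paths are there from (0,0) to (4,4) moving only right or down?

r\c   0   1   2   3   4
  0   1   0   0   0   0
  1   1   1   1   1   1
  2   1   2   0   1   2
  3   1   0   0   1   3
  4   0   0   0   1   4

4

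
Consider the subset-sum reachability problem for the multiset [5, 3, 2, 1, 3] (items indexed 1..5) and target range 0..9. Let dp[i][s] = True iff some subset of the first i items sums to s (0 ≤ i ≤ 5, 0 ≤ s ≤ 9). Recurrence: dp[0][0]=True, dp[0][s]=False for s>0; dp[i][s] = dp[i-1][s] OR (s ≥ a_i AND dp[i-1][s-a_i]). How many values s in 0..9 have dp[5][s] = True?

10

i\s   0   1   2   3   4   5   6   7   8   9
  0   T   F   F   F   F   F   F   F   F   F
  1   T   F   F   F   F   T   F   F   F   F
  2   T   F   F   T   F   T   F   F   T   F
  3   T   F   T   T   F   T   F   T   T   F
  4   T   T   T   T   T   T   T   T   T   T
  5   T   T   T   T   T   T   T   T   T   T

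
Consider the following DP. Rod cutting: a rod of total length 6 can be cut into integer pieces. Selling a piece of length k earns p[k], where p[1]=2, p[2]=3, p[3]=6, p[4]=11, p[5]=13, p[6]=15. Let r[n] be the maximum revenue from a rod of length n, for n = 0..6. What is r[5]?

   n    0    1    2    3    4    5    6
r[n]    0    2    4    6   11   13   15

13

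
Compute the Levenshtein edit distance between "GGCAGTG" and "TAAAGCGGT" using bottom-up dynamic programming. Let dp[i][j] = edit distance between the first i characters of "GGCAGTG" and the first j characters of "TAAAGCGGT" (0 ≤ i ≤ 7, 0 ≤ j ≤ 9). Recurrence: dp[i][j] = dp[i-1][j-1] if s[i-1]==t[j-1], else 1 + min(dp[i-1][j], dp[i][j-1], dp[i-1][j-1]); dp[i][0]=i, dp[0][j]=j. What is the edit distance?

   ''  T  A  A  A  G  C  G  G  T
''  0  1  2  3  4  5  6  7  8  9
 G  1  1  2  3  4  4  5  6  7  8
 G  2  2  2  3  4  4  5  5  6  7
 C  3  3  3  3  4  5  4  5  6  7
 A  4  4  3  3  3  4  5  5  6  7
 G  5  5  4  4  4  3  4  5  5  6
 T  6  5  5  5  5  4  4  5  6  5
 G  7  6  6  6  6  5  5  4  5  6

6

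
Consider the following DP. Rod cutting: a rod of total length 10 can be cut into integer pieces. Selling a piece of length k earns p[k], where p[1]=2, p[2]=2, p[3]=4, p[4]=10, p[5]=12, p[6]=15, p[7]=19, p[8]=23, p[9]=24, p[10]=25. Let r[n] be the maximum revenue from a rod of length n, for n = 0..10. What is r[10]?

27

   n    0    1    2    3    4    5    6    7    8    9   10
r[n]    0    2    4    6   10   12   15   19   23   25   27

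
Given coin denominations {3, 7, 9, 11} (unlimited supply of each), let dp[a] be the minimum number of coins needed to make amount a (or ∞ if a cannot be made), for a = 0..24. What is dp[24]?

 a  0  1  2  3  4  5  6  7  8  9 10 11 12 13 14 15 16 17 18 19 20 21 22 23 24
dp  0  -  -  1  -  -  2  1  -  1  2  1  2  3  2  3  2  3  2  3  2  3  2  3  4
(- denotes ∞ / unreachable)

4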